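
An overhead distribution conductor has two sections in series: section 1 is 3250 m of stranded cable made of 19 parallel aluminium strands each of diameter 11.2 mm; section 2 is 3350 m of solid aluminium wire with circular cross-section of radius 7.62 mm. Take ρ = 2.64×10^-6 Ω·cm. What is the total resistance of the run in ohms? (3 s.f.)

0.531 Ω

ρ = 2.64×10^-6 Ω·cm = 2.64×10^-8 Ω·m
Section 1: A_strand = π(5.6000e-03)² = 9.852e-05 m²; R₁ = ρL/(N·A_s) = (2.64×10^-8)(3250)/(19×9.852e-05) = 0.04584 Ω
Section 2: A = πr² = π(7.6200e-03 m)² = 1.824e-04 m²
R₂ = (2.64×10^-8)(3350)/(1.824e-04) = 0.4848 Ω
R = R₁ + R₂ = 0.531 Ω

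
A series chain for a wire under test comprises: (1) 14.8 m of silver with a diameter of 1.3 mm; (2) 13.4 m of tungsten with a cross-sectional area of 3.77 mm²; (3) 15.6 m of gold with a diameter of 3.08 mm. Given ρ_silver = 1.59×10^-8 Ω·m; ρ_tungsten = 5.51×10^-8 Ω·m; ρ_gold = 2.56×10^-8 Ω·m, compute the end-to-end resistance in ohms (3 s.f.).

0.427 Ω

Seg 1: A = π(d/2)² = π(6.5000e-04 m)² = 1.327e-06 m²
R_1 = (1.59×10^-8)(14.8)/(1.327e-06) = 0.1773 Ω
Seg 2: A = 3.77 mm² = 3.770e-06 m²
R_2 = (5.51×10^-8)(13.4)/(3.770e-06) = 0.1958 Ω
Seg 3: A = π(d/2)² = π(1.5400e-03 m)² = 7.451e-06 m²
R_3 = (2.56×10^-8)(15.6)/(7.451e-06) = 0.0536 Ω
R_total = R_1 + R_2 + R_3 = 0.427 Ω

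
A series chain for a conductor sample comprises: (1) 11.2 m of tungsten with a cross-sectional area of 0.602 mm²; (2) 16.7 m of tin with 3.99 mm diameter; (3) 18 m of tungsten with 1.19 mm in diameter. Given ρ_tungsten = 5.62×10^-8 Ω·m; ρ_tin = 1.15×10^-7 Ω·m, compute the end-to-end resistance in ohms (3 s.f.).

2.11 Ω

Seg 1: A = 0.602 mm² = 6.020e-07 m²
R_1 = (5.62×10^-8)(11.2)/(6.020e-07) = 1.046 Ω
Seg 2: A = π(d/2)² = π(1.9950e-03 m)² = 1.250e-05 m²
R_2 = (1.15×10^-7)(16.7)/(1.250e-05) = 0.1536 Ω
Seg 3: A = π(d/2)² = π(5.9500e-04 m)² = 1.112e-06 m²
R_3 = (5.62×10^-8)(18)/(1.112e-06) = 0.9095 Ω
R_total = R_1 + R_2 + R_3 = 2.11 Ω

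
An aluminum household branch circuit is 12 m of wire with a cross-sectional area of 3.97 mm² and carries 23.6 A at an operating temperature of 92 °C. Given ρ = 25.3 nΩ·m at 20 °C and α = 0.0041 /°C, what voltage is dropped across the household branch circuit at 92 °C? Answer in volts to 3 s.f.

2.34 V

ρ = 25.3 nΩ·m = 2.53×10^-8 Ω·m
A = 3.97 mm² = 3.970e-06 m²
R₍20₎ = ρL/A = (2.53×10^-8)(12)/(3.970e-06) = 0.07647 Ω
R₍92₎ = R₍20₎(1 + αΔT) = 0.07647 × (1 + 0.0041×72) = 0.09905 Ω
V = IR = 23.6 × 0.09905 = 2.34 V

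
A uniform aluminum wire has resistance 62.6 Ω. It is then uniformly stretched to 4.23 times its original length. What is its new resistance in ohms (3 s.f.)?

Volume constant ⇒ A' = A/k with k = 4.23. R' = ρ(kL)/(A/k) = k²R.
R' = 17.89 × 62.6 = 1120 Ω

1120 Ω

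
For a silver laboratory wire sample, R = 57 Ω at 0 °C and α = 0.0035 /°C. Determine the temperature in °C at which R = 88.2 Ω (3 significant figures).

156 °C

R = R₀(1 + α(T − T₀)) ⇒ T = T₀ + (R/R₀ − 1)/α
T = 0 + (88.2/57 − 1)/0.0035 = 0 + (0.5474)/0.0035 = 156 °C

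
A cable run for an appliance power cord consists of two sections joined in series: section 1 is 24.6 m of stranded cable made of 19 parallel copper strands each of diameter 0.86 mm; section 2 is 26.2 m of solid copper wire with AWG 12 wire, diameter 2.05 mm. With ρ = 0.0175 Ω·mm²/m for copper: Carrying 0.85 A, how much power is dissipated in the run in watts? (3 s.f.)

0.129 W

ρ = 0.0175 Ω·mm²/m = 1.75×10^-8 Ω·m
Section 1: A_strand = π(4.3000e-04)² = 5.809e-07 m²; R₁ = ρL/(N·A_s) = (1.75×10^-8)(24.6)/(19×5.809e-07) = 0.03901 Ω
Section 2: A = π(2.05/2 mm)² = π(1.0250e-03 m)² = 3.301e-06 m²
R₂ = (1.75×10^-8)(26.2)/(3.301e-06) = 0.1389 Ω
R = R₁ + R₂ = 0.1779 Ω
P = I²R = (0.85)² × 0.1779 = 0.129 W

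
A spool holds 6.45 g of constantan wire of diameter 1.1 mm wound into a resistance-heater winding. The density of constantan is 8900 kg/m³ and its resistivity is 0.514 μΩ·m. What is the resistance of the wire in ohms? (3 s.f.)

ρ = 0.514 μΩ·m = 5.14×10^-7 Ω·m
A = π(d/2)² = π(5.5000e-04 m)² = 9.5033e-07 m²
L = m/(density·A) = 0.00645/(8900×9.5033e-07) = 0.7626 m
R = ρL/A = (5.14×10^-7)(0.7626)/(9.5033e-07) = 0.412 Ω

0.412 Ω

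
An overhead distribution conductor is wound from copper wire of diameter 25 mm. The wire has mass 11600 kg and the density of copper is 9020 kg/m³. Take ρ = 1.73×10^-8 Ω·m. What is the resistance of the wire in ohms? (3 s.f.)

0.0923 Ω

A = π(d/2)² = π(1.2500e-02 m)² = 4.9087e-04 m²
L = m/(density·A) = 11600/(9020×4.9087e-04) = 2620 m
R = ρL/A = (1.73×10^-8)(2620)/(4.9087e-04) = 0.0923 Ω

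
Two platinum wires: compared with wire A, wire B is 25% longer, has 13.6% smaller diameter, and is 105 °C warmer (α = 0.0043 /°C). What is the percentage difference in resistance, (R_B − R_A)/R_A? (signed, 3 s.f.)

R ∝ ρL/d² with ρ ∝ (1+αΔT), so R_B/R_A = (1 + 25/100) × (1 − 13.6/100)⁻² × (1 + 0.0043×105)
= 1.25 × 1.34 × 1.452 = 2.43
(R_B − R_A)/R_A = 2.43 − 1 = 143%

143%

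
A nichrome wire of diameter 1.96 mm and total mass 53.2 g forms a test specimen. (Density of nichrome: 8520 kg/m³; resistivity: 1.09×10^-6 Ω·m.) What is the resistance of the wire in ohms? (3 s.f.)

A = π(d/2)² = π(9.8000e-04 m)² = 3.0172e-06 m²
L = m/(density·A) = 0.0532/(8520×3.0172e-06) = 2.07 m
R = ρL/A = (1.09×10^-6)(2.07)/(3.0172e-06) = 0.748 Ω

0.748 Ω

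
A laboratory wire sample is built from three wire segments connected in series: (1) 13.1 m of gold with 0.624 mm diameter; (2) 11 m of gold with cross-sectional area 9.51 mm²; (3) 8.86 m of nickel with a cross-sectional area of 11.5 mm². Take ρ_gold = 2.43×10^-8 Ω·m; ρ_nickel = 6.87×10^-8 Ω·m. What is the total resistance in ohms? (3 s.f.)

1.12 Ω

Seg 1: A = π(d/2)² = π(3.1200e-04 m)² = 3.058e-07 m²
R_1 = (2.43×10^-8)(13.1)/(3.058e-07) = 1.041 Ω
Seg 2: A = 9.51 mm² = 9.510e-06 m²
R_2 = (2.43×10^-8)(11)/(9.510e-06) = 0.02811 Ω
Seg 3: A = 11.5 mm² = 1.150e-05 m²
R_3 = (6.87×10^-8)(8.86)/(1.150e-05) = 0.05293 Ω
R_total = R_1 + R_2 + R_3 = 1.12 Ω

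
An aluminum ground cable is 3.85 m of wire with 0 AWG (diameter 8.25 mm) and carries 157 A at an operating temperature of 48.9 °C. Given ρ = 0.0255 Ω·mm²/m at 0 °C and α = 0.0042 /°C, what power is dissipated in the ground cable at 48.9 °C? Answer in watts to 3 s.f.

54.6 W

ρ = 0.0255 Ω·mm²/m = 2.55×10^-8 Ω·m
A = π(8.25/2 mm)² = π(4.1250e-03 m)² = 5.346e-05 m²
R₍0₎ = ρL/A = (2.55×10^-8)(3.85)/(5.346e-05) = 0.001837 Ω
R₍48.9₎ = R₍0₎(1 + αΔT) = 0.001837 × (1 + 0.0042×48.9) = 0.002214 Ω
P = I²R = (157)² × 0.002214 = 54.6 W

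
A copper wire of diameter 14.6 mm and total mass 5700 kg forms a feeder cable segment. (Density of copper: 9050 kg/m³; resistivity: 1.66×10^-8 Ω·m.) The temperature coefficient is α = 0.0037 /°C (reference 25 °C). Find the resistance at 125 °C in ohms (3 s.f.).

A = π(d/2)² = π(7.3000e-03 m)² = 1.6742e-04 m²
L = m/(density·A) = 5700/(9050×1.6742e-04) = 3762 m
R = ρL/A = (1.66×10^-8)(3762)/(1.6742e-04) = 0.373 Ω
R(125 °C) = 0.373 × (1 + 0.0037×100) = 0.511 Ω

0.511 Ω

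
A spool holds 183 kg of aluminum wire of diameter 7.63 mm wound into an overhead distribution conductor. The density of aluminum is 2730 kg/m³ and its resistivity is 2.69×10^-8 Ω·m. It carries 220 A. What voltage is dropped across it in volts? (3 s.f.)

190 V

A = π(d/2)² = π(3.8150e-03 m)² = 4.5723e-05 m²
L = m/(density·A) = 183/(2730×4.5723e-05) = 1466 m
R = ρL/A = (2.69×10^-8)(1466)/(4.5723e-05) = 0.8625 Ω
V = IR = 220 × 0.8625 = 190 V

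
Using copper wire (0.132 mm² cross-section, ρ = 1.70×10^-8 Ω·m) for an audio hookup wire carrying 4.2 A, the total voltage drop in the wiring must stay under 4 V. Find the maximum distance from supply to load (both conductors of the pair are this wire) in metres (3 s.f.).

3.70 m

A = 0.132 mm² = 1.320e-07 m²
L_max = V_max·A/(2·ρI) = (4)(1.320e-07)/(2×1.70×10^-8×4.2) = 3.70 m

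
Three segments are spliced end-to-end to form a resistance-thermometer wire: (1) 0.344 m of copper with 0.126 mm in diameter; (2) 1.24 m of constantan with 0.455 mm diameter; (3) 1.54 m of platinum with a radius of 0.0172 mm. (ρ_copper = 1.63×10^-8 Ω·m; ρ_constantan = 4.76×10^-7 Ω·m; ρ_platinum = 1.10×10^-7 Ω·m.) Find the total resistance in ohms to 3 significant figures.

186 Ω

Seg 1: A = π(d/2)² = π(6.3000e-05 m)² = 1.247e-08 m²
R_1 = (1.63×10^-8)(0.344)/(1.247e-08) = 0.4497 Ω
Seg 2: A = π(d/2)² = π(2.2750e-04 m)² = 1.626e-07 m²
R_2 = (4.76×10^-7)(1.24)/(1.626e-07) = 3.63 Ω
Seg 3: A = πr² = π(1.7200e-05 m)² = 9.294e-10 m²
R_3 = (1.10×10^-7)(1.54)/(9.294e-10) = 182.3 Ω
R_total = R_1 + R_2 + R_3 = 186 Ω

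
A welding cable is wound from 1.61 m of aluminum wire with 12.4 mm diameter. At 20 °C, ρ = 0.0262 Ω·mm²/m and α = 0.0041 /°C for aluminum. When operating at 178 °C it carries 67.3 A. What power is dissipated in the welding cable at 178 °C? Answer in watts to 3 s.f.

ρ = 0.0262 Ω·mm²/m = 2.62×10^-8 Ω·m
A = π(d/2)² = π(6.2000e-03 m)² = 1.208e-04 m²
R₍20₎ = ρL/A = (2.62×10^-8)(1.61)/(1.208e-04) = 3.493×10^-4 Ω
R₍178₎ = R₍20₎(1 + αΔT) = 3.493×10^-4 × (1 + 0.0041×158) = 5.756×10^-4 Ω
P = I²R = (67.3)² × 5.756×10^-4 = 2.61 W

2.61 W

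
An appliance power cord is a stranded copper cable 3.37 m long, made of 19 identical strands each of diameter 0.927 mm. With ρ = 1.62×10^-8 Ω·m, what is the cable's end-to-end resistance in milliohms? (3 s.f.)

4.26 mΩ

A_strand = π(4.6350e-04 m)² = 6.749e-07 m²
R_strand = ρL/A = (1.62×10^-8)(3.37)/(6.749e-07) = 0.08089 Ω
R_total = R_strand/N = 0.08089/19 = 4.26 mΩ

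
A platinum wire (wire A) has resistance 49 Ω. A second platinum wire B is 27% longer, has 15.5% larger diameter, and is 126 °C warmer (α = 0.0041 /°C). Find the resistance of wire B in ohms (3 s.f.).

R ∝ ρL/d² with ρ ∝ (1+αΔT), so R_B/R_A = (1 + 27/100) × (1 + 15.5/100)⁻² × (1 + 0.0041×126)
= 1.27 × 0.7496 × 1.517 = 1.444
R_B = 1.444 × 49 = 70.7 Ω

70.7 Ω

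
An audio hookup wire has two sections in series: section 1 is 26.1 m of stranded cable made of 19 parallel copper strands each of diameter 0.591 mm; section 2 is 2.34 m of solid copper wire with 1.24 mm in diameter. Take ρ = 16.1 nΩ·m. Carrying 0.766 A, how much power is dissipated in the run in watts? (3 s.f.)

ρ = 16.1 nΩ·m = 1.61×10^-8 Ω·m
Section 1: A_strand = π(2.9550e-04)² = 2.743e-07 m²; R₁ = ρL/(N·A_s) = (1.61×10^-8)(26.1)/(19×2.743e-07) = 0.08062 Ω
Section 2: A = π(d/2)² = π(6.2000e-04 m)² = 1.208e-06 m²
R₂ = (1.61×10^-8)(2.34)/(1.208e-06) = 0.0312 Ω
R = R₁ + R₂ = 0.1118 Ω
P = I²R = (0.766)² × 0.1118 = 0.0656 W

0.0656 W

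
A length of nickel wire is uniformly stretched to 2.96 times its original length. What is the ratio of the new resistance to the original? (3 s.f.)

8.76

Volume constant ⇒ A' = A/k with k = 2.96. R' = ρ(kL)/(A/k) = k²R.
Factor = 8.76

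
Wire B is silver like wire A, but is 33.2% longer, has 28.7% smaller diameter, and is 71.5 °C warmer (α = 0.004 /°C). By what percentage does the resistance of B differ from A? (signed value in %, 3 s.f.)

R ∝ ρL/d² with ρ ∝ (1+αΔT), so R_B/R_A = (1 + 33.2/100) × (1 − 28.7/100)⁻² × (1 + 0.004×71.5)
= 1.332 × 1.967 × 1.286 = 3.369
(R_B − R_A)/R_A = 3.369 − 1 = 237%

237%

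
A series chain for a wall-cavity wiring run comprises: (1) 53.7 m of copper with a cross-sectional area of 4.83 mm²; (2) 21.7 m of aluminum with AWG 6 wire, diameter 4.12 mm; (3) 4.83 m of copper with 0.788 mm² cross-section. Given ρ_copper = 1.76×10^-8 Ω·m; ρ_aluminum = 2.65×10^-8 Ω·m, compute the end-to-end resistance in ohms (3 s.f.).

Seg 1: A = 4.83 mm² = 4.830e-06 m²
R_1 = (1.76×10^-8)(53.7)/(4.830e-06) = 0.1957 Ω
Seg 2: A = π(4.12/2 mm)² = π(2.0600e-03 m)² = 1.333e-05 m²
R_2 = (2.65×10^-8)(21.7)/(1.333e-05) = 0.04313 Ω
Seg 3: A = 0.788 mm² = 7.880e-07 m²
R_3 = (1.76×10^-8)(4.83)/(7.880e-07) = 0.1079 Ω
R_total = R_1 + R_2 + R_3 = 0.347 Ω

0.347 Ω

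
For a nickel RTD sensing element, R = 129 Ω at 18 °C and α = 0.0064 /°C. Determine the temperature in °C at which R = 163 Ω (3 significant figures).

59.2 °C

R = R₀(1 + α(T − T₀)) ⇒ T = T₀ + (R/R₀ − 1)/α
T = 18 + (163/129 − 1)/0.0064 = 18 + (0.2636)/0.0064 = 59.2 °C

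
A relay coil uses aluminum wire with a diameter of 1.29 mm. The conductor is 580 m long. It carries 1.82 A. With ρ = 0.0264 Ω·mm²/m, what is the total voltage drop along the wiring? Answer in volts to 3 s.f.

ρ = 0.0264 Ω·mm²/m = 2.64×10^-8 Ω·m
A = π(d/2)² = π(6.4500e-04 m)² = 1.307e-06 m²
R = ρL/A = (2.64×10^-8)(580)/(1.307e-06) = 11.72 Ω
V = IR = 1.82 × 11.72 = 21.3 V

21.3 V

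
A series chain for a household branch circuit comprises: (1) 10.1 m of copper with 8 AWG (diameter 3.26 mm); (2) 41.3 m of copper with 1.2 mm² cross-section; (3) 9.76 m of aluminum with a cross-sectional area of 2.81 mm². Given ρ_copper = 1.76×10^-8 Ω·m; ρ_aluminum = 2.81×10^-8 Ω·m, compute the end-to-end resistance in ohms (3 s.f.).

Seg 1: A = π(3.26/2 mm)² = π(1.6300e-03 m)² = 8.347e-06 m²
R_1 = (1.76×10^-8)(10.1)/(8.347e-06) = 0.0213 Ω
Seg 2: A = 1.2 mm² = 1.200e-06 m²
R_2 = (1.76×10^-8)(41.3)/(1.200e-06) = 0.6057 Ω
Seg 3: A = 2.81 mm² = 2.810e-06 m²
R_3 = (2.81×10^-8)(9.76)/(2.810e-06) = 0.0976 Ω
R_total = R_1 + R_2 + R_3 = 0.725 Ω

0.725 Ω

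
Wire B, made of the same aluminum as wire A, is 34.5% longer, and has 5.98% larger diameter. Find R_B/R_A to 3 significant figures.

1.20

R ∝ L/d², so R_B/R_A = (1 + 34.5/100) × (1 + 5.98/100)⁻²
= 1.345 × 0.8903 = 1.20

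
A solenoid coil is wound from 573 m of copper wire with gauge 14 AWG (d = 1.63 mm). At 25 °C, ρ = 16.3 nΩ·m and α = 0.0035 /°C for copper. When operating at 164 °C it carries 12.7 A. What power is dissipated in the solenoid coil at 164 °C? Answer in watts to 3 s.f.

1070 W

ρ = 16.3 nΩ·m = 1.63×10^-8 Ω·m
A = π(1.63/2 mm)² = π(8.1500e-04 m)² = 2.087e-06 m²
R₍25₎ = ρL/A = (1.63×10^-8)(573)/(2.087e-06) = 4.476 Ω
R₍164₎ = R₍25₎(1 + αΔT) = 4.476 × (1 + 0.0035×139) = 6.653 Ω
P = I²R = (12.7)² × 6.653 = 1070 W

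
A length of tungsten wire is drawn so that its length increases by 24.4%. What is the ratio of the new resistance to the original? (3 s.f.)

k = 1 + 24.4/100 = 1.244; volume constant ⇒ A' = A/k, so R' = k²R.
Factor = 1.55

1.55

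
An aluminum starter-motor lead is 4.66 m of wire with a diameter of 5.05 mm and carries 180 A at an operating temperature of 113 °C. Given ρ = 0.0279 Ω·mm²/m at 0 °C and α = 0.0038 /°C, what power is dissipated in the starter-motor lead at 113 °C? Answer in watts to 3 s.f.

301 W

ρ = 0.0279 Ω·mm²/m = 2.79×10^-8 Ω·m
A = π(d/2)² = π(2.5250e-03 m)² = 2.003e-05 m²
R₍0₎ = ρL/A = (2.79×10^-8)(4.66)/(2.003e-05) = 0.006491 Ω
R₍113₎ = R₍0₎(1 + αΔT) = 0.006491 × (1 + 0.0038×113) = 0.009278 Ω
P = I²R = (180)² × 0.009278 = 301 W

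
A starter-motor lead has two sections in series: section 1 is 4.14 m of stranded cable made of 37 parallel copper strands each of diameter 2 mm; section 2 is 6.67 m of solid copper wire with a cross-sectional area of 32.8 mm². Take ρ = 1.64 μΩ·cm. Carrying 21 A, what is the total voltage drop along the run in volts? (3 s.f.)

0.0823 V

ρ = 1.64 μΩ·cm = 1.64×10^-8 Ω·m
Section 1: A_strand = π(1.0000e-03)² = 3.142e-06 m²; R₁ = ρL/(N·A_s) = (1.64×10^-8)(4.14)/(37×3.142e-06) = 5.841×10^-4 Ω
Section 2: A = 32.8 mm² = 3.280e-05 m²
R₂ = (1.64×10^-8)(6.67)/(3.280e-05) = 0.003335 Ω
R = R₁ + R₂ = 0.003919 Ω
V = IR = 21 × 0.003919 = 0.0823 V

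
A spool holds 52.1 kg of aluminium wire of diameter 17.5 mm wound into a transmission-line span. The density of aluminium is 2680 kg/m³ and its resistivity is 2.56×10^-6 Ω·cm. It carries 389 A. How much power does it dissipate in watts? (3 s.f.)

1300 W

ρ = 2.56×10^-6 Ω·cm = 2.56×10^-8 Ω·m
A = π(d/2)² = π(8.7500e-03 m)² = 2.4053e-04 m²
L = m/(density·A) = 52.1/(2680×2.4053e-04) = 80.82 m
R = ρL/A = (2.56×10^-8)(80.82)/(2.4053e-04) = 0.008602 Ω
P = I²R = (389)² × 0.008602 = 1300 W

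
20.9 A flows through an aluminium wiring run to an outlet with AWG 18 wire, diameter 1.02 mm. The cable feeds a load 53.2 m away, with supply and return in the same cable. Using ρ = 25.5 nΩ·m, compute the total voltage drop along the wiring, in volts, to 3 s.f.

ρ = 25.5 nΩ·m = 2.55×10^-8 Ω·m
A = π(1.02/2 mm)² = π(5.1000e-04 m)² = 8.171e-07 m²
Total conductor length (both ways) L = 2 × 53.2 = 106.4 m
R = ρL/A = (2.55×10^-8)(106.4)/(8.171e-07) = 3.32 Ω
V = IR = 20.9 × 3.32 = 69.4 V

69.4 V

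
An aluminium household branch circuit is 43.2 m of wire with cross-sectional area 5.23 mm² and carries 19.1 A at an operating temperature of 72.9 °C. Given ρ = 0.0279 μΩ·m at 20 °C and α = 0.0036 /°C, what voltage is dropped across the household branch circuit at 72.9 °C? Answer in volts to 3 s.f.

5.24 V

ρ = 0.0279 μΩ·m = 2.79×10^-8 Ω·m
A = 5.23 mm² = 5.230e-06 m²
R₍20₎ = ρL/A = (2.79×10^-8)(43.2)/(5.230e-06) = 0.2305 Ω
R₍72.9₎ = R₍20₎(1 + αΔT) = 0.2305 × (1 + 0.0036×52.9) = 0.2743 Ω
V = IR = 19.1 × 0.2743 = 5.24 V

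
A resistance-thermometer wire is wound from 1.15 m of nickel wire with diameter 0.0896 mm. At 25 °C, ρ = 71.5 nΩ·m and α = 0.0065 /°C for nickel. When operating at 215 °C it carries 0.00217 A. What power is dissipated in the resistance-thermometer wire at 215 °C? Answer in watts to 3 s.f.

1.37×10^-4 W

ρ = 71.5 nΩ·m = 7.15×10^-8 Ω·m
A = π(d/2)² = π(4.4800e-05 m)² = 6.305e-09 m²
R₍25₎ = ρL/A = (7.15×10^-8)(1.15)/(6.305e-09) = 13.04 Ω
R₍215₎ = R₍25₎(1 + αΔT) = 13.04 × (1 + 0.0065×190) = 29.15 Ω
P = I²R = (0.00217)² × 29.15 = 1.37×10^-4 W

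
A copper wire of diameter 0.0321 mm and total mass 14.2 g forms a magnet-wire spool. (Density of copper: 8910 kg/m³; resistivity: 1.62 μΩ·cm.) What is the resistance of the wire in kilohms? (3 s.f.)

ρ = 1.62 μΩ·cm = 1.62×10^-8 Ω·m
A = π(d/2)² = π(1.6050e-05 m)² = 8.0928e-10 m²
L = m/(density·A) = 0.0142/(8910×8.0928e-10) = 1969 m
R = ρL/A = (1.62×10^-8)(1969)/(8.0928e-10) = 39.4 kΩ

39.4 kΩ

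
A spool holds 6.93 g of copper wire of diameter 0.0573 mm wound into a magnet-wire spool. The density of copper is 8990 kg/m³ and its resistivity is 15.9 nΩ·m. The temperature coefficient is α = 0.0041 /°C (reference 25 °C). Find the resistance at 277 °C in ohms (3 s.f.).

3750 Ω

ρ = 15.9 nΩ·m = 1.59×10^-8 Ω·m
A = π(d/2)² = π(2.8650e-05 m)² = 2.5787e-09 m²
L = m/(density·A) = 0.00693/(8990×2.5787e-09) = 298.9 m
R = ρL/A = (1.59×10^-8)(298.9)/(2.5787e-09) = 1843 Ω
R(277 °C) = 1843 × (1 + 0.0041×252) = 3750 Ω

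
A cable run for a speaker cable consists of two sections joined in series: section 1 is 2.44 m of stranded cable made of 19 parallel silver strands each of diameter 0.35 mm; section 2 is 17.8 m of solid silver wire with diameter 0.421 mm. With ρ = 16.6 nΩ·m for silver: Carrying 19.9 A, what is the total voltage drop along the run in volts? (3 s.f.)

42.7 V

ρ = 16.6 nΩ·m = 1.66×10^-8 Ω·m
Section 1: A_strand = π(1.7500e-04)² = 9.621e-08 m²; R₁ = ρL/(N·A_s) = (1.66×10^-8)(2.44)/(19×9.621e-08) = 0.02216 Ω
Section 2: A = π(d/2)² = π(2.1050e-04 m)² = 1.392e-07 m²
R₂ = (1.66×10^-8)(17.8)/(1.392e-07) = 2.123 Ω
R = R₁ + R₂ = 2.145 Ω
V = IR = 19.9 × 2.145 = 42.7 V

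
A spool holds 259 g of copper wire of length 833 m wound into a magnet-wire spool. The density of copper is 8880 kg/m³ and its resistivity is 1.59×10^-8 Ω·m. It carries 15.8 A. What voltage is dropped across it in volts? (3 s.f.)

5980 V

A = m/(density·L) = 0.259/(8880×833) = 3.5014e-08 m²
R = ρL/A = (1.59×10^-8)(833)/(3.5014e-08) = 378.3 Ω
V = IR = 15.8 × 378.3 = 5980 V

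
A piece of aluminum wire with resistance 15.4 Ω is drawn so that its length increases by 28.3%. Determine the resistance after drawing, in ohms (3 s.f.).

25.3 Ω

k = 1 + 28.3/100 = 1.283; volume constant ⇒ A' = A/k, so R' = k²R.
R' = 1.646 × 15.4 = 25.3 Ω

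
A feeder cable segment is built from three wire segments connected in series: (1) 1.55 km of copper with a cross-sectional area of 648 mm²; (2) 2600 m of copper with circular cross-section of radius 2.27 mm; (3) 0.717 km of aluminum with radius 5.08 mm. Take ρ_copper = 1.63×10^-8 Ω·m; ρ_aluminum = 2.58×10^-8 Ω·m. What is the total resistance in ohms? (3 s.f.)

Seg 1: A = 648 mm² = 6.480e-04 m²
R_1 = (1.63×10^-8)(1550)/(6.480e-04) = 0.03899 Ω
Seg 2: A = πr² = π(2.2700e-03 m)² = 1.619e-05 m²
R_2 = (1.63×10^-8)(2600)/(1.619e-05) = 2.618 Ω
Seg 3: A = πr² = π(5.0800e-03 m)² = 8.107e-05 m²
R_3 = (2.58×10^-8)(717)/(8.107e-05) = 0.2282 Ω
R_total = R_1 + R_2 + R_3 = 2.89 Ω

2.89 Ω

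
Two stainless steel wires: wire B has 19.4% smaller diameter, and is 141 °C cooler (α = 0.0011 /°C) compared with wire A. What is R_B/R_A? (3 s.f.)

R ∝ ρL/d² with ρ ∝ (1+αΔT), so R_B/R_A = (1 − 19.4/100)⁻² × (1 − 0.0011×141)
= 1.539 × 0.8449 = 1.30

1.30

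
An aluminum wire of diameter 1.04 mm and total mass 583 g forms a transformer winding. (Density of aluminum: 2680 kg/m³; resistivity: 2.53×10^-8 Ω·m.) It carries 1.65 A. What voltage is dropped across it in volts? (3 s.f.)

12.6 V

A = π(d/2)² = π(5.2000e-04 m)² = 8.4949e-07 m²
L = m/(density·A) = 0.583/(2680×8.4949e-07) = 256.1 m
R = ρL/A = (2.53×10^-8)(256.1)/(8.4949e-07) = 7.627 Ω
V = IR = 1.65 × 7.627 = 12.6 V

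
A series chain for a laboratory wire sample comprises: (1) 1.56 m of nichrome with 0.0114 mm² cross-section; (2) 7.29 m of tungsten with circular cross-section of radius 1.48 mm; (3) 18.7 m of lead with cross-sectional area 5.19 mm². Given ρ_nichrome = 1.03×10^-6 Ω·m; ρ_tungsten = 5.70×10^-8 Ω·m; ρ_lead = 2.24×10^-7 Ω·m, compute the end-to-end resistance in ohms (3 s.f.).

142 Ω

Seg 1: A = 0.0114 mm² = 1.140e-08 m²
R_1 = (1.03×10^-6)(1.56)/(1.140e-08) = 140.9 Ω
Seg 2: A = πr² = π(1.4800e-03 m)² = 6.881e-06 m²
R_2 = (5.70×10^-8)(7.29)/(6.881e-06) = 0.06039 Ω
Seg 3: A = 5.19 mm² = 5.190e-06 m²
R_3 = (2.24×10^-7)(18.7)/(5.190e-06) = 0.8071 Ω
R_total = R_1 + R_2 + R_3 = 142 Ω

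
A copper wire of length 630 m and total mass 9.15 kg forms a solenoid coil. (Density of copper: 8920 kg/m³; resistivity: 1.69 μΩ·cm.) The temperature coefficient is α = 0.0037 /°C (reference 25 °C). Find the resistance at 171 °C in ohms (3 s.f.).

10.1 Ω

ρ = 1.69 μΩ·cm = 1.69×10^-8 Ω·m
A = m/(density·L) = 9.15/(8920×630) = 1.6282e-06 m²
R = ρL/A = (1.69×10^-8)(630)/(1.6282e-06) = 6.539 Ω
R(171 °C) = 6.539 × (1 + 0.0037×146) = 10.1 Ω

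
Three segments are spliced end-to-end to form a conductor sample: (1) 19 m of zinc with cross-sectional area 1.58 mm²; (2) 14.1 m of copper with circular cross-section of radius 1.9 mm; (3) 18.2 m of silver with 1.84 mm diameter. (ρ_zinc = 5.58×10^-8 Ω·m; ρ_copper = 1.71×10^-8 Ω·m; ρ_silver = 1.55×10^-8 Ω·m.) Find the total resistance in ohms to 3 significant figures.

Seg 1: A = 1.58 mm² = 1.580e-06 m²
R_1 = (5.58×10^-8)(19)/(1.580e-06) = 0.671 Ω
Seg 2: A = πr² = π(1.9000e-03 m)² = 1.134e-05 m²
R_2 = (1.71×10^-8)(14.1)/(1.134e-05) = 0.02126 Ω
Seg 3: A = π(d/2)² = π(9.2000e-04 m)² = 2.659e-06 m²
R_3 = (1.55×10^-8)(18.2)/(2.659e-06) = 0.1061 Ω
R_total = R_1 + R_2 + R_3 = 0.798 Ω

0.798 Ω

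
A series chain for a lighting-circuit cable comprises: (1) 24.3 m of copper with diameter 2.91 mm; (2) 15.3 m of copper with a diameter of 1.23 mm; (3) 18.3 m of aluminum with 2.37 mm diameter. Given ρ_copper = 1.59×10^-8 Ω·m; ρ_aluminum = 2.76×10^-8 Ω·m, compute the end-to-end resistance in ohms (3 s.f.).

Seg 1: A = π(d/2)² = π(1.4550e-03 m)² = 6.651e-06 m²
R_1 = (1.59×10^-8)(24.3)/(6.651e-06) = 0.05809 Ω
Seg 2: A = π(d/2)² = π(6.1500e-04 m)² = 1.188e-06 m²
R_2 = (1.59×10^-8)(15.3)/(1.188e-06) = 0.2047 Ω
Seg 3: A = π(d/2)² = π(1.1850e-03 m)² = 4.412e-06 m²
R_3 = (2.76×10^-8)(18.3)/(4.412e-06) = 0.1145 Ω
R_total = R_1 + R_2 + R_3 = 0.377 Ω

0.377 Ω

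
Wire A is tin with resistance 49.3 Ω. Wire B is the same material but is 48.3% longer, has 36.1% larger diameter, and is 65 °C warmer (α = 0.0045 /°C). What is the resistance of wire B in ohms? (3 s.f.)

R ∝ ρL/d² with ρ ∝ (1+αΔT), so R_B/R_A = (1 + 48.3/100) × (1 + 36.1/100)⁻² × (1 + 0.0045×65)
= 1.483 × 0.5399 × 1.292 = 1.035
R_B = 1.035 × 49.3 = 51.0 Ω

51.0 Ω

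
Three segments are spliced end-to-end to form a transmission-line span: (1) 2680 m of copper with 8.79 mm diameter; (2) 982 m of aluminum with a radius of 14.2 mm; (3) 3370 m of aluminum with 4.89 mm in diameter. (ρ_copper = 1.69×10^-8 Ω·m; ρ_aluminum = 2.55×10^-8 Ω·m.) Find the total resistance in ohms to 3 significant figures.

5.36 Ω

Seg 1: A = π(d/2)² = π(4.3950e-03 m)² = 6.068e-05 m²
R_1 = (1.69×10^-8)(2680)/(6.068e-05) = 0.7464 Ω
Seg 2: A = πr² = π(1.4200e-02 m)² = 6.335e-04 m²
R_2 = (2.55×10^-8)(982)/(6.335e-04) = 0.03953 Ω
Seg 3: A = π(d/2)² = π(2.4450e-03 m)² = 1.878e-05 m²
R_3 = (2.55×10^-8)(3370)/(1.878e-05) = 4.576 Ω
R_total = R_1 + R_2 + R_3 = 5.36 Ω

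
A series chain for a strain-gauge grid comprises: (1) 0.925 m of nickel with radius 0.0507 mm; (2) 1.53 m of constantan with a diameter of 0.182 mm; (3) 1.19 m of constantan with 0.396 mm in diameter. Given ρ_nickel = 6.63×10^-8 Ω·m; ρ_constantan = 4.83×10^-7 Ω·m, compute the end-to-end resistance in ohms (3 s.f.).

Seg 1: A = πr² = π(5.0700e-05 m)² = 8.075e-09 m²
R_1 = (6.63×10^-8)(0.925)/(8.075e-09) = 7.594 Ω
Seg 2: A = π(d/2)² = π(9.1000e-05 m)² = 2.602e-08 m²
R_2 = (4.83×10^-7)(1.53)/(2.602e-08) = 28.41 Ω
Seg 3: A = π(d/2)² = π(1.9800e-04 m)² = 1.232e-07 m²
R_3 = (4.83×10^-7)(1.19)/(1.232e-07) = 4.667 Ω
R_total = R_1 + R_2 + R_3 = 40.7 Ω

40.7 Ω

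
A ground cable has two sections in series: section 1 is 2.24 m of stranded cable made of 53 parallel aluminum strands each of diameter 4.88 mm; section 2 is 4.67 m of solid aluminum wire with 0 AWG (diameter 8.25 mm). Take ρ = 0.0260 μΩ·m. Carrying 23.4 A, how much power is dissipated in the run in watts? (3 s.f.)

ρ = 0.0260 μΩ·m = 2.60×10^-8 Ω·m
Section 1: A_strand = π(2.4400e-03)² = 1.870e-05 m²; R₁ = ρL/(N·A_s) = (2.60×10^-8)(2.24)/(53×1.870e-05) = 5.875×10^-5 Ω
Section 2: A = π(8.25/2 mm)² = π(4.1250e-03 m)² = 5.346e-05 m²
R₂ = (2.60×10^-8)(4.67)/(5.346e-05) = 0.002271 Ω
R = R₁ + R₂ = 0.00233 Ω
P = I²R = (23.4)² × 0.00233 = 1.28 W

1.28 W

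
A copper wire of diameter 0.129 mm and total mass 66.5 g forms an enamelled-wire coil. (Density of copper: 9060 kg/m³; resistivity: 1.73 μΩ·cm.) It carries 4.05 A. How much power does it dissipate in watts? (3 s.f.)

12200 W

ρ = 1.73 μΩ·cm = 1.73×10^-8 Ω·m
A = π(d/2)² = π(6.4500e-05 m)² = 1.3070e-08 m²
L = m/(density·A) = 0.0665/(9060×1.3070e-08) = 561.6 m
R = ρL/A = (1.73×10^-8)(561.6)/(1.3070e-08) = 743.4 Ω
P = I²R = (4.05)² × 743.4 = 12200 W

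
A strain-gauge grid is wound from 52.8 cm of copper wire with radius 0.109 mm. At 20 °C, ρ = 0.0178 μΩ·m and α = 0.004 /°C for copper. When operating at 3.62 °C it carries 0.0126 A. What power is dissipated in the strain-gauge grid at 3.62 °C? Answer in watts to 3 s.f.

3.74×10^-5 W

ρ = 0.0178 μΩ·m = 1.78×10^-8 Ω·m
A = πr² = π(1.0900e-04 m)² = 3.733e-08 m²
R₍20₎ = ρL/A = (1.78×10^-8)(0.528)/(3.733e-08) = 0.2518 Ω
R₍3.62₎ = R₍20₎(1 + αΔT) = 0.2518 × (1 + 0.004×-16.4) = 0.2353 Ω
P = I²R = (0.0126)² × 0.2353 = 3.74×10^-5 W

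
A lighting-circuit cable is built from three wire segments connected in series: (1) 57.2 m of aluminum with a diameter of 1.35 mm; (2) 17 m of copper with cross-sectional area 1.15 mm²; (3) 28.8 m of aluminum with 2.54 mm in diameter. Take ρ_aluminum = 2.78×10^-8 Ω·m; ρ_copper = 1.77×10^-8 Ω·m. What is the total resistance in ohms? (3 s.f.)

1.53 Ω

Seg 1: A = π(d/2)² = π(6.7500e-04 m)² = 1.431e-06 m²
R_1 = (2.78×10^-8)(57.2)/(1.431e-06) = 1.111 Ω
Seg 2: A = 1.15 mm² = 1.150e-06 m²
R_2 = (1.77×10^-8)(17)/(1.150e-06) = 0.2617 Ω
Seg 3: A = π(d/2)² = π(1.2700e-03 m)² = 5.067e-06 m²
R_3 = (2.78×10^-8)(28.8)/(5.067e-06) = 0.158 Ω
R_total = R_1 + R_2 + R_3 = 1.53 Ω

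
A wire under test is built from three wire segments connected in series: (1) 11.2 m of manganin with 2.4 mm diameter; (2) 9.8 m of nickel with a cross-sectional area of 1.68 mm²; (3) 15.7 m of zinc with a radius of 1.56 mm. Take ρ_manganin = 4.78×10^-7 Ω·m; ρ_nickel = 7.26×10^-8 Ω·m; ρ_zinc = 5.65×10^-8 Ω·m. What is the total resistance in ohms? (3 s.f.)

1.72 Ω

Seg 1: A = π(d/2)² = π(1.2000e-03 m)² = 4.524e-06 m²
R_1 = (4.78×10^-7)(11.2)/(4.524e-06) = 1.183 Ω
Seg 2: A = 1.68 mm² = 1.680e-06 m²
R_2 = (7.26×10^-8)(9.8)/(1.680e-06) = 0.4235 Ω
Seg 3: A = πr² = π(1.5600e-03 m)² = 7.645e-06 m²
R_3 = (5.65×10^-8)(15.7)/(7.645e-06) = 0.116 Ω
R_total = R_1 + R_2 + R_3 = 1.72 Ω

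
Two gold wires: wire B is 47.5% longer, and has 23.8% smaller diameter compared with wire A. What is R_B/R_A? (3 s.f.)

R ∝ L/d², so R_B/R_A = (1 + 47.5/100) × (1 − 23.8/100)⁻²
= 1.475 × 1.722 = 2.54

2.54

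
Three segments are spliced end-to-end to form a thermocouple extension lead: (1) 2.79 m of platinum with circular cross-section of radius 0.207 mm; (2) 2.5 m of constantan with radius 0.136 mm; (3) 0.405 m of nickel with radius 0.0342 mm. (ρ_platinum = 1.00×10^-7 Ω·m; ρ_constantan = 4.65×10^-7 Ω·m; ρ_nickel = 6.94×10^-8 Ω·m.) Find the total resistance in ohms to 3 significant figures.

Seg 1: A = πr² = π(2.0700e-04 m)² = 1.346e-07 m²
R_1 = (1.00×10^-7)(2.79)/(1.346e-07) = 2.073 Ω
Seg 2: A = πr² = π(1.3600e-04 m)² = 5.811e-08 m²
R_2 = (4.65×10^-7)(2.5)/(5.811e-08) = 20.01 Ω
Seg 3: A = πr² = π(3.4200e-05 m)² = 3.675e-09 m²
R_3 = (6.94×10^-8)(0.405)/(3.675e-09) = 7.649 Ω
R_total = R_1 + R_2 + R_3 = 29.7 Ω

29.7 Ω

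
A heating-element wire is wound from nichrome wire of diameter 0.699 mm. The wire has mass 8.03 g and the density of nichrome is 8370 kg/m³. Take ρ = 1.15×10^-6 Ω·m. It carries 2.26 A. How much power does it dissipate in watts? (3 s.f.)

A = π(d/2)² = π(3.4950e-04 m)² = 3.8375e-07 m²
L = m/(density·A) = 0.00803/(8370×3.8375e-07) = 2.5 m
R = ρL/A = (1.15×10^-6)(2.5)/(3.8375e-07) = 7.492 Ω
P = I²R = (2.26)² × 7.492 = 38.3 W

38.3 W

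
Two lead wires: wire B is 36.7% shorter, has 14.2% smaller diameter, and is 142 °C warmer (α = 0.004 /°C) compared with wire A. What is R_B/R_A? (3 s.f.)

R ∝ ρL/d² with ρ ∝ (1+αΔT), so R_B/R_A = (1 − 36.7/100) × (1 − 14.2/100)⁻² × (1 + 0.004×142)
= 0.633 × 1.358 × 1.568 = 1.35

1.35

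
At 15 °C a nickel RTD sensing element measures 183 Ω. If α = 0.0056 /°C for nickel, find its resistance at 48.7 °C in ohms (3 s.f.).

218 Ω

ΔT = 48.7 − 15 = 33.7 °C
R = R₀(1 + αΔT) = 183 × (1 + 0.0056×33.7) = 183 × 1.189 = 218 Ω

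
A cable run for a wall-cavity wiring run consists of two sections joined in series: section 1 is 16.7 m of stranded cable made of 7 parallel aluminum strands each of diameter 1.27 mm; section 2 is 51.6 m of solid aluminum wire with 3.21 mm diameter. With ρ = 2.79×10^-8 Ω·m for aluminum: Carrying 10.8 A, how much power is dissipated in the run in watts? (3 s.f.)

Section 1: A_strand = π(6.3500e-04)² = 1.267e-06 m²; R₁ = ρL/(N·A_s) = (2.79×10^-8)(16.7)/(7×1.267e-06) = 0.05254 Ω
Section 2: A = π(d/2)² = π(1.6050e-03 m)² = 8.093e-06 m²
R₂ = (2.79×10^-8)(51.6)/(8.093e-06) = 0.1779 Ω
R = R₁ + R₂ = 0.2304 Ω
P = I²R = (10.8)² × 0.2304 = 26.9 W

26.9 W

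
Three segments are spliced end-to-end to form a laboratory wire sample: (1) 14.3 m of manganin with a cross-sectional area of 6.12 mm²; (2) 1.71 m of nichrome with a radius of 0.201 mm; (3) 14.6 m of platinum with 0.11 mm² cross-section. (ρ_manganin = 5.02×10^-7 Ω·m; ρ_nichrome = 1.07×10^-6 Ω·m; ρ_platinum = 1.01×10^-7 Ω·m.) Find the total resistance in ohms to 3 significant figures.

Seg 1: A = 6.12 mm² = 6.120e-06 m²
R_1 = (5.02×10^-7)(14.3)/(6.120e-06) = 1.173 Ω
Seg 2: A = πr² = π(2.0100e-04 m)² = 1.269e-07 m²
R_2 = (1.07×10^-6)(1.71)/(1.269e-07) = 14.42 Ω
Seg 3: A = 0.11 mm² = 1.100e-07 m²
R_3 = (1.01×10^-7)(14.6)/(1.100e-07) = 13.41 Ω
R_total = R_1 + R_2 + R_3 = 29.0 Ω

29.0 Ω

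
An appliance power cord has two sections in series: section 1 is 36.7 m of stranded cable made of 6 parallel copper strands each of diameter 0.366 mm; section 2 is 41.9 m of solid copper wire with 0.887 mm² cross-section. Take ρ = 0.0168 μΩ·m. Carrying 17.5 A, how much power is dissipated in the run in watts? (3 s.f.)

ρ = 0.0168 μΩ·m = 1.68×10^-8 Ω·m
Section 1: A_strand = π(1.8300e-04)² = 1.052e-07 m²; R₁ = ρL/(N·A_s) = (1.68×10^-8)(36.7)/(6×1.052e-07) = 0.9767 Ω
Section 2: A = 0.887 mm² = 8.870e-07 m²
R₂ = (1.68×10^-8)(41.9)/(8.870e-07) = 0.7936 Ω
R = R₁ + R₂ = 1.77 Ω
P = I²R = (17.5)² × 1.77 = 542 W

542 W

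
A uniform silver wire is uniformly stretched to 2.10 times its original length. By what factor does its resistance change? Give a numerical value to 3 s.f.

Volume constant ⇒ A' = A/k with k = 2.1. R' = ρ(kL)/(A/k) = k²R.
Factor = 4.41

4.41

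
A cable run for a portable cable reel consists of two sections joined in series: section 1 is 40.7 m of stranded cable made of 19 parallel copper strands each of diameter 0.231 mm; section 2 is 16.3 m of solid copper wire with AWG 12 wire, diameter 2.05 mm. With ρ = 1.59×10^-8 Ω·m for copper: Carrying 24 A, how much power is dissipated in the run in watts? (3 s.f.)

Section 1: A_strand = π(1.1550e-04)² = 4.191e-08 m²; R₁ = ρL/(N·A_s) = (1.59×10^-8)(40.7)/(19×4.191e-08) = 0.8127 Ω
Section 2: A = π(2.05/2 mm)² = π(1.0250e-03 m)² = 3.301e-06 m²
R₂ = (1.59×10^-8)(16.3)/(3.301e-06) = 0.07852 Ω
R = R₁ + R₂ = 0.8912 Ω
P = I²R = (24)² × 0.8912 = 513 W

513 W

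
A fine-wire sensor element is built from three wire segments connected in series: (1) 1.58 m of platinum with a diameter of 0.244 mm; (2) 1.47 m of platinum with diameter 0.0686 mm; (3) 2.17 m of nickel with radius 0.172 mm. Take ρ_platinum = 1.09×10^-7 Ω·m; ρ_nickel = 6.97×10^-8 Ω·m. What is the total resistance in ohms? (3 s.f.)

48.7 Ω

Seg 1: A = π(d/2)² = π(1.2200e-04 m)² = 4.676e-08 m²
R_1 = (1.09×10^-7)(1.58)/(4.676e-08) = 3.683 Ω
Seg 2: A = π(d/2)² = π(3.4300e-05 m)² = 3.696e-09 m²
R_2 = (1.09×10^-7)(1.47)/(3.696e-09) = 43.35 Ω
Seg 3: A = πr² = π(1.7200e-04 m)² = 9.294e-08 m²
R_3 = (6.97×10^-8)(2.17)/(9.294e-08) = 1.627 Ω
R_total = R_1 + R_2 + R_3 = 48.7 Ω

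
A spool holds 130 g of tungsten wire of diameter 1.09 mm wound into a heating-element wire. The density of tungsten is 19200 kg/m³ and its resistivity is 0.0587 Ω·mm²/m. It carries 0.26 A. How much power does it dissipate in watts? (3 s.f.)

ρ = 0.0587 Ω·mm²/m = 5.87×10^-8 Ω·m
A = π(d/2)² = π(5.4500e-04 m)² = 9.3313e-07 m²
L = m/(density·A) = 0.13/(19200×9.3313e-07) = 7.256 m
R = ρL/A = (5.87×10^-8)(7.256)/(9.3313e-07) = 0.4565 Ω
P = I²R = (0.26)² × 0.4565 = 0.0309 W

0.0309 W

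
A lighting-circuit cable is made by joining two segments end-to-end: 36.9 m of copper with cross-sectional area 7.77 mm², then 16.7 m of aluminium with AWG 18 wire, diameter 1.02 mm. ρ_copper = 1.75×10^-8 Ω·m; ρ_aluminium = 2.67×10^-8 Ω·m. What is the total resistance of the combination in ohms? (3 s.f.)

0.629 Ω

Segment 1: A = 7.77 mm² = 7.770e-06 m²
R₁ = ρL/A = (1.75×10^-8)(36.9)/(7.770e-06) = 0.08311 Ω
Segment 2: A = π(1.02/2 mm)² = π(5.1000e-04 m)² = 8.171e-07 m²
R₂ = (2.67×10^-8)(16.7)/(8.171e-07) = 0.5457 Ω
R = R₁ + R₂ = 0.629 Ω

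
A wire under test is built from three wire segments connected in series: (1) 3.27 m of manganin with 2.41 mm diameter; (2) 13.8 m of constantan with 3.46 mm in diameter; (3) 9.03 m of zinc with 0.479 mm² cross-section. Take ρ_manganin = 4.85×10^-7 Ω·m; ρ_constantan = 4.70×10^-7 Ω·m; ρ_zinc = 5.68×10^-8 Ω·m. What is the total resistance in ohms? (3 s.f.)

2.11 Ω

Seg 1: A = π(d/2)² = π(1.2050e-03 m)² = 4.562e-06 m²
R_1 = (4.85×10^-7)(3.27)/(4.562e-06) = 0.3477 Ω
Seg 2: A = π(d/2)² = π(1.7300e-03 m)² = 9.402e-06 m²
R_2 = (4.70×10^-7)(13.8)/(9.402e-06) = 0.6898 Ω
Seg 3: A = 0.479 mm² = 4.790e-07 m²
R_3 = (5.68×10^-8)(9.03)/(4.790e-07) = 1.071 Ω
R_total = R_1 + R_2 + R_3 = 2.11 Ω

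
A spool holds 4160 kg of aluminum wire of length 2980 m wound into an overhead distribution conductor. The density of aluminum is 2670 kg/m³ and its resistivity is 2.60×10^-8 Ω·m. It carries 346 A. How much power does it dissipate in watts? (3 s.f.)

A = m/(density·L) = 4160/(2670×2980) = 5.2284e-04 m²
R = ρL/A = (2.60×10^-8)(2980)/(5.2284e-04) = 0.1482 Ω
P = I²R = (346)² × 0.1482 = 17700 W

17700 W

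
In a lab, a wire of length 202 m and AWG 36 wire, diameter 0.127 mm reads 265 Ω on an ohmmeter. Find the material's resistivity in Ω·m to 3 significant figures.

A = π(0.127/2 mm)² = π(6.3500e-05 m)² = 1.267e-08 m²
ρ = RA/L = (265)(1.267e-08)/(202) = 1.66×10^-8 Ω·m

1.66×10^-8 Ω·m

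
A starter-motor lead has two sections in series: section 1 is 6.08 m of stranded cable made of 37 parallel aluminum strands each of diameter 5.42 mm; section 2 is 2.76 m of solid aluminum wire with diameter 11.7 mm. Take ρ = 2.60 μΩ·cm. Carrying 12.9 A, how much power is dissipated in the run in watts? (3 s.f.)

0.142 W

ρ = 2.60 μΩ·cm = 2.60×10^-8 Ω·m
Section 1: A_strand = π(2.7100e-03)² = 2.307e-05 m²; R₁ = ρL/(N·A_s) = (2.60×10^-8)(6.08)/(37×2.307e-05) = 1.852×10^-4 Ω
Section 2: A = π(d/2)² = π(5.8500e-03 m)² = 1.075e-04 m²
R₂ = (2.60×10^-8)(2.76)/(1.075e-04) = 6.675×10^-4 Ω
R = R₁ + R₂ = 8.526×10^-4 Ω
P = I²R = (12.9)² × 8.526×10^-4 = 0.142 W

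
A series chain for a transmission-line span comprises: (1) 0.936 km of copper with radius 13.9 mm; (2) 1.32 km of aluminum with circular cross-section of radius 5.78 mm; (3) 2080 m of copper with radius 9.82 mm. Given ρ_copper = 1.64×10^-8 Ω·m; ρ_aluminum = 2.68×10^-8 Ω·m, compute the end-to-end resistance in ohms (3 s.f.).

Seg 1: A = πr² = π(1.3900e-02 m)² = 6.070e-04 m²
R_1 = (1.64×10^-8)(936)/(6.070e-04) = 0.02529 Ω
Seg 2: A = πr² = π(5.7800e-03 m)² = 1.050e-04 m²
R_2 = (2.68×10^-8)(1320)/(1.050e-04) = 0.3371 Ω
Seg 3: A = πr² = π(9.8200e-03 m)² = 3.030e-04 m²
R_3 = (1.64×10^-8)(2080)/(3.030e-04) = 0.1126 Ω
R_total = R_1 + R_2 + R_3 = 0.475 Ω

0.475 Ω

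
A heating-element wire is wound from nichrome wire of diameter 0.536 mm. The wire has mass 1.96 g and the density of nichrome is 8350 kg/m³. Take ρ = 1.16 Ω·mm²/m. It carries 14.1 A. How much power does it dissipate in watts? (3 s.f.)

1060 W

ρ = 1.16 Ω·mm²/m = 1.16×10^-6 Ω·m
A = π(d/2)² = π(2.6800e-04 m)² = 2.2564e-07 m²
L = m/(density·A) = 0.00196/(8350×2.2564e-07) = 1.04 m
R = ρL/A = (1.16×10^-6)(1.04)/(2.2564e-07) = 5.348 Ω
P = I²R = (14.1)² × 5.348 = 1060 W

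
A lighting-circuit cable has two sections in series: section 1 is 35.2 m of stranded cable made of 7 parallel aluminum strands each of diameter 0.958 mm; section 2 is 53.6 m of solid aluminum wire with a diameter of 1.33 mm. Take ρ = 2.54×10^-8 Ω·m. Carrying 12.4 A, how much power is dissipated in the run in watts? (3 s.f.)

Section 1: A_strand = π(4.7900e-04)² = 7.208e-07 m²; R₁ = ρL/(N·A_s) = (2.54×10^-8)(35.2)/(7×7.208e-07) = 0.1772 Ω
Section 2: A = π(d/2)² = π(6.6500e-04 m)² = 1.389e-06 m²
R₂ = (2.54×10^-8)(53.6)/(1.389e-06) = 0.98 Ω
R = R₁ + R₂ = 1.157 Ω
P = I²R = (12.4)² × 1.157 = 178 W

178 W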